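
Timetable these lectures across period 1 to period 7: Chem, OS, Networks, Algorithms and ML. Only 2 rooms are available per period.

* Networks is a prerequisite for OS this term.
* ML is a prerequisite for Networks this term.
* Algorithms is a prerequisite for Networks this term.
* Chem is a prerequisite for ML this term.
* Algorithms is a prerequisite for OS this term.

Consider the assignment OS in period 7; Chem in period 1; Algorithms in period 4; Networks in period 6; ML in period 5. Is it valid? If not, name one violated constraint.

Yes, all constraints hold

Algorithms is a prerequisite for Networks this term — holds.
ML is a prerequisite for Networks this term — holds.
Algorithms is a prerequisite for OS this term — holds.
Networks is a prerequisite for OS this term — holds.
Chem is a prerequisite for ML this term — holds.
Only 2 rooms are available per period — holds.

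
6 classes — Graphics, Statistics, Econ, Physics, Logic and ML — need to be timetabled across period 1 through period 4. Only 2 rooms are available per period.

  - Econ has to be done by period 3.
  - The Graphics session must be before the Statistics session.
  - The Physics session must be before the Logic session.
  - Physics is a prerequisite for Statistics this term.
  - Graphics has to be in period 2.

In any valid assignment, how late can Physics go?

period 3

Downstream work caps Physics at period 3.
Physics at period 3 is achievable: Graphics in period 2; Econ in period 1; ML in period 1; Logic in period 4; Statistics in period 4; Physics in period 3.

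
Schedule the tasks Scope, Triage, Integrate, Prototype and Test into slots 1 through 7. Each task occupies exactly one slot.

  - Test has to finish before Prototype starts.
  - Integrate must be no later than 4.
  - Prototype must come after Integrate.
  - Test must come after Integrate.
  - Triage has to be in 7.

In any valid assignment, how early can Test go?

Precedence pushes Test to at least 2; downstream work caps Test at 6.
Test at 2 is achievable: Prototype in 3, Triage in 7, Integrate in 1, Scope in 1, Test in 2.

2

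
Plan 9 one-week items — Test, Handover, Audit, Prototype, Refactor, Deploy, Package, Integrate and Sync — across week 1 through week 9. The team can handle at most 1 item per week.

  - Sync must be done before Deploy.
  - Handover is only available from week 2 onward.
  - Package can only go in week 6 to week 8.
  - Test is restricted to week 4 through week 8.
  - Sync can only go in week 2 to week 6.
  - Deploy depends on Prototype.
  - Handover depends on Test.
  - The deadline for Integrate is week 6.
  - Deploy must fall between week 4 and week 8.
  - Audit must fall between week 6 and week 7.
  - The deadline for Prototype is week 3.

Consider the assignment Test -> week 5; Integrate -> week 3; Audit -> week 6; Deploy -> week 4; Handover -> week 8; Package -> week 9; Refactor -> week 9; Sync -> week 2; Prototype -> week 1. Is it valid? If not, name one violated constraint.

No. Package can only go in week 6 to week 8 is not satisfied.

Deploy depends on Prototype — holds.
The deadline for Prototype is week 3 — holds.
Audit must fall between week 6 and week 7 — holds.
Test is restricted to week 4 through week 8 — holds.
Package can only go in week 6 to week 8 — violated.
The team can handle at most 1 item per week — violated.
Handover is only available from week 2 onward — holds.
Deploy must fall between week 4 and week 8 — holds.
Sync must be done before Deploy — holds.
Handover depends on Test — holds.
Sync can only go in week 2 to week 6 — holds.
The deadline for Integrate is week 6 — holds.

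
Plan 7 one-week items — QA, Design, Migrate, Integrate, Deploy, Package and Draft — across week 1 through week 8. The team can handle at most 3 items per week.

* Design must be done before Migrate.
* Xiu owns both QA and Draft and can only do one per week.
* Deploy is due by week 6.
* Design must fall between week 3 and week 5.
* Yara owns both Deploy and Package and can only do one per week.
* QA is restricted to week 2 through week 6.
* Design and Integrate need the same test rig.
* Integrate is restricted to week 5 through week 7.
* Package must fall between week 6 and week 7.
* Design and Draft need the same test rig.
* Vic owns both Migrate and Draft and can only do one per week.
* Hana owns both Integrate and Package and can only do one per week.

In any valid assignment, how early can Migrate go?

week 4

Precedence pushes Migrate to at least week 4.
Migrate at week 4 is achievable: Package=week 6; Design=week 3; Draft=week 1; Integrate=week 5; QA=week 2; Migrate=week 4; Deploy=week 1.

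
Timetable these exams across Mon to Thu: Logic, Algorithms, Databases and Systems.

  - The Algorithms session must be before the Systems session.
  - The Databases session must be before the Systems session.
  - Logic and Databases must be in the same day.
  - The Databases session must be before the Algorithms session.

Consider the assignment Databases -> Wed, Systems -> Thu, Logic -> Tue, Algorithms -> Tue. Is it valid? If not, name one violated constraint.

Invalid. The Databases session must be before the Algorithms session.

The Algorithms session must be before the Systems session — holds.
The Databases session must be before the Systems session — holds.
The Databases session must be before the Algorithms session — violated.
Logic and Databases must be in the same day — violated.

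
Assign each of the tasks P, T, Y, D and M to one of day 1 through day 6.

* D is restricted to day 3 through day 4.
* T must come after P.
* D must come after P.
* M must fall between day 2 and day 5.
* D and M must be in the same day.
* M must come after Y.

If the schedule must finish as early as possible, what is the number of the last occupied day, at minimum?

The precedence chain requires at least 2 distinct days.
D can't be placed before day 3, so the schedule must run through at least day 3.
3 works (last occupied day: day 3): for example T -> day 2; D -> day 3; P -> day 1; M -> day 3; Y -> day 1.

day 3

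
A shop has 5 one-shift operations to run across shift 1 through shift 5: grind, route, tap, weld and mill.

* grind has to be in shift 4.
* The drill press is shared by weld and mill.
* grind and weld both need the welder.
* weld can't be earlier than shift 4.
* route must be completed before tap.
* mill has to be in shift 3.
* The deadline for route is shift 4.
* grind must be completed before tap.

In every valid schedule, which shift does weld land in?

shift 5

weld's window is shift 4–shift 5.
grind is fixed at shift 4, and weld can't share a shift with grind.
So weld must be shift 5.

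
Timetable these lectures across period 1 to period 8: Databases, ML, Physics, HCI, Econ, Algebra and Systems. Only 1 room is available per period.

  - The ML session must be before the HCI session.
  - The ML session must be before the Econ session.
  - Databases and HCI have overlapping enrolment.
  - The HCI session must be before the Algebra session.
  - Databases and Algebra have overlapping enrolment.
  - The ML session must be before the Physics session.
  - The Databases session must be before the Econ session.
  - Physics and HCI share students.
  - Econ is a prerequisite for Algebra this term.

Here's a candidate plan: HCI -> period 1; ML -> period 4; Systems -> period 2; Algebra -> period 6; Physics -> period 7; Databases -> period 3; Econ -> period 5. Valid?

The ML session must be before the HCI session — violated.
The ML session must be before the Econ session — holds.
Physics and HCI share students — holds.
The ML session must be before the Physics session — holds.
The Databases session must be before the Econ session — holds.
Econ is a prerequisite for Algebra this term — holds.
Databases and HCI have overlapping enrolment — holds.
The HCI session must be before the Algebra session — holds.
Databases and Algebra have overlapping enrolment — holds.
Only 1 room is available per period — holds.

Invalid. The ML session must be before the HCI session.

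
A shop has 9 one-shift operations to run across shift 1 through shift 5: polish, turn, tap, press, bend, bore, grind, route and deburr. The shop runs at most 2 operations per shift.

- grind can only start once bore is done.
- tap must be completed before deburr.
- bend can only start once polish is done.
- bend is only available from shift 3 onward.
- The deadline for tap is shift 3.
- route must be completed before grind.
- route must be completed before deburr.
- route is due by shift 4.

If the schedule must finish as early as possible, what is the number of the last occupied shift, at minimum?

shift 5

The precedence chain requires at least 2 distinct shifts.
With at most 2 per shift and 9 operations, at least 5 shifts are needed.
bend can't be placed before shift 3, so the schedule must run through at least shift 3.
5 works (last occupied shift: shift 5): for example bore in shift 2; press in shift 5; bend in shift 3; route in shift 1; grind in shift 3; tap in shift 1; polish in shift 2; turn in shift 4; deburr in shift 4.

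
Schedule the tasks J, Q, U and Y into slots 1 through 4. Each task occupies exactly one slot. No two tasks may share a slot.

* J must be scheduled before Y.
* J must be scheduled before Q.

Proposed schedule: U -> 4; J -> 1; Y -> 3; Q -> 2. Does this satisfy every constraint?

Yes, all constraints hold

No two tasks may share a slot — holds.
J must be scheduled before Q — holds.
J must be scheduled before Y — holds.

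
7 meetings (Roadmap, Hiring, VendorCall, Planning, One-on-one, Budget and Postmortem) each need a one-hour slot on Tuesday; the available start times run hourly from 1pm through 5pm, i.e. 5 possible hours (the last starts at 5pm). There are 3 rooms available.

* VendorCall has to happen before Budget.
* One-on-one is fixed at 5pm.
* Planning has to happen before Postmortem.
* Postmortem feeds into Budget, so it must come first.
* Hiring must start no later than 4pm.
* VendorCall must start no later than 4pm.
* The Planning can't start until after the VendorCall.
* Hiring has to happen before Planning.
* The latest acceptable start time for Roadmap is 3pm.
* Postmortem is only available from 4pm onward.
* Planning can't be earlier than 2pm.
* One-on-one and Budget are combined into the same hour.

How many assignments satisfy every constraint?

Splitting on Roadmap: it can be 1pm (5), 2pm (5), 3pm (5). Listing each branch's schedules as (Hiring, VendorCall, Planning, One-on-one, Budget, Postmortem):
Roadmap=1pm: (1pm,1pm,2pm,5pm,5pm,4pm) (1pm,1pm,3pm,5pm,5pm,4pm) (1pm,2pm,3pm,5pm,5pm,4pm) (2pm,1pm,3pm,5pm,5pm,4pm) (2pm,2pm,3pm,5pm,5pm,4pm) — 5.
Roadmap=2pm: (1pm,1pm,2pm,5pm,5pm,4pm) (1pm,1pm,3pm,5pm,5pm,4pm) (1pm,2pm,3pm,5pm,5pm,4pm) (2pm,1pm,3pm,5pm,5pm,4pm) (2pm,2pm,3pm,5pm,5pm,4pm) — 5.
Roadmap=3pm: (1pm,1pm,2pm,5pm,5pm,4pm) (1pm,1pm,3pm,5pm,5pm,4pm) (1pm,2pm,3pm,5pm,5pm,4pm) (2pm,1pm,3pm,5pm,5pm,4pm) (2pm,2pm,3pm,5pm,5pm,4pm) — 5.
Summing: 5 + 5 + 5 = 15.

15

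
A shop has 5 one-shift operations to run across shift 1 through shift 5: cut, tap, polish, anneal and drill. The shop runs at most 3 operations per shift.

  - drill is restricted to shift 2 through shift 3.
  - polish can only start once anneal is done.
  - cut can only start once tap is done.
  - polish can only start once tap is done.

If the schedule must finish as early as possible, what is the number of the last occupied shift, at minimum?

The precedence chain requires at least 2 distinct shifts.
With at most 3 per shift and 5 operations, at least 2 shifts are needed.
2 works (last occupied shift: shift 2): for example tap -> shift 1, drill -> shift 2, polish -> shift 2, cut -> shift 2, anneal -> shift 1.

shift 2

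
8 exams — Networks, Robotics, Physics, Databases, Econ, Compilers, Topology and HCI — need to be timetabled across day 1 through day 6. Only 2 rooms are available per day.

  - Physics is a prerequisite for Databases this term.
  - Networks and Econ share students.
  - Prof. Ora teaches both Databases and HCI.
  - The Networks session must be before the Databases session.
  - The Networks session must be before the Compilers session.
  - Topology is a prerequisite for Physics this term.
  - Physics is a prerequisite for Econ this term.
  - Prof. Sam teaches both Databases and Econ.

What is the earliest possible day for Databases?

day 3

Precedence pushes Databases to at least day 3.
Databases at day 3 is achievable: Physics=day 2; Networks=day 1; Robotics=day 3; Databases=day 3; HCI=day 4; Compilers=day 2; Topology=day 1; Econ=day 4.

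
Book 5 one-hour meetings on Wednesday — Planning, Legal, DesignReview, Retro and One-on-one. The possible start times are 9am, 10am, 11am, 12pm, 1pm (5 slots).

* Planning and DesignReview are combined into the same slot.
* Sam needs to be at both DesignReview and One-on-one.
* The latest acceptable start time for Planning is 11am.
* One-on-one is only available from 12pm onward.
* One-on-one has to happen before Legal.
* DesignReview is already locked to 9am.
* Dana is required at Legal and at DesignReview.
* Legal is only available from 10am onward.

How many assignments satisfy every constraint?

Splitting on Retro: it can be 9am (1), 10am (1), 11am (1), 12pm (1), 1pm (1). Listing each branch's schedules as (Planning, Legal, DesignReview, One-on-one):
Retro=9am: (9am,1pm,9am,12pm) — 1.
Retro=10am: (9am,1pm,9am,12pm) — 1.
Retro=11am: (9am,1pm,9am,12pm) — 1.
Retro=12pm: (9am,1pm,9am,12pm) — 1.
Retro=1pm: (9am,1pm,9am,12pm) — 1.
Summing: 1 + 1 + 1 + 1 + 1 = 5.

5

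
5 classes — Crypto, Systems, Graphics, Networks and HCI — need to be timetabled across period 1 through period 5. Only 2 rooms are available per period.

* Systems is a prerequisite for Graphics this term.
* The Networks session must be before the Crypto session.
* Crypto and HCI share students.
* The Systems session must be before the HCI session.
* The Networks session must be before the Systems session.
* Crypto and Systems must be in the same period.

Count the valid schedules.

20

Splitting on Crypto: it can be period 2 (9), period 3 (8), period 4 (3). Listing each branch's schedules as (Systems, Graphics, Networks, HCI) by period number:
Crypto=period 2: (2,3,1,3) (2,3,1,4) (2,3,1,5) (2,4,1,3) (2,4,1,4) (2,4,1,5) (2,5,1,3) (2,5,1,4) (2,5,1,5) — 9.
Crypto=period 3: (3,4,1,4) (3,4,1,5) (3,4,2,4) (3,4,2,5) (3,5,1,4) (3,5,1,5) (3,5,2,4) (3,5,2,5) — 8.
Crypto=period 4: (4,5,1,5) (4,5,2,5) (4,5,3,5) — 3.
Summing: 9 + 8 + 3 = 20.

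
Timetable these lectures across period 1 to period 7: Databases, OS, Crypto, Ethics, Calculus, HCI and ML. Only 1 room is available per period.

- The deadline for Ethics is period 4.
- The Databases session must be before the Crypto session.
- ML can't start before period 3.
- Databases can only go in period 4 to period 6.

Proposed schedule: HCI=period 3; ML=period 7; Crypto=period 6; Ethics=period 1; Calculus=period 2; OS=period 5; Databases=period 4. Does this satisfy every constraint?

Yes, all constraints hold

Databases can only go in period 4 to period 6 — holds.
ML can't start before period 3 — holds.
The Databases session must be before the Crypto session — holds.
The deadline for Ethics is period 4 — holds.
Only 1 room is available per period — holds.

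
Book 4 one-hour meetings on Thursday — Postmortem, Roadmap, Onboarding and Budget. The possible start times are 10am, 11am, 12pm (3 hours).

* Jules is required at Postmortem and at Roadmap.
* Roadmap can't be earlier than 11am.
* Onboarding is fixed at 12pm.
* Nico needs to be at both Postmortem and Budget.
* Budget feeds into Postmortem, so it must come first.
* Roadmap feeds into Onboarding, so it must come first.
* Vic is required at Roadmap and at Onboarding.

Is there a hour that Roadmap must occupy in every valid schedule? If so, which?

11am

Roadmap's window is 11am–12pm.
Onboarding is fixed at 12pm, and Roadmap can't share a hour with Onboarding.
So Roadmap must be 11am.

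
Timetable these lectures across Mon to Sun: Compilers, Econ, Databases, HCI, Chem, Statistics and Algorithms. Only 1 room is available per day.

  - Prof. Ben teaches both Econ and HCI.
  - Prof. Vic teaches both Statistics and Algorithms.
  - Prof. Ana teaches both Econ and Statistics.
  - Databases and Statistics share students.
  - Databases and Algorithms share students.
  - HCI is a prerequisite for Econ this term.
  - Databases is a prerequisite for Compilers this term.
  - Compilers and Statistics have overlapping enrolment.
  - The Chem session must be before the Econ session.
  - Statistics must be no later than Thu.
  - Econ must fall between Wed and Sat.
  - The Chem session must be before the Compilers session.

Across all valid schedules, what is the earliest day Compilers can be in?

Precedence pushes Compilers to at least Tue.
Compilers at Wed is achievable: Algorithms in Sun; Chem in Mon; Compilers in Wed; Econ in Sat; HCI in Fri; Statistics in Thu; Databases in Tue.
Nothing earlier works — the conflict and capacity constraints rule out every day before Wed.

Wed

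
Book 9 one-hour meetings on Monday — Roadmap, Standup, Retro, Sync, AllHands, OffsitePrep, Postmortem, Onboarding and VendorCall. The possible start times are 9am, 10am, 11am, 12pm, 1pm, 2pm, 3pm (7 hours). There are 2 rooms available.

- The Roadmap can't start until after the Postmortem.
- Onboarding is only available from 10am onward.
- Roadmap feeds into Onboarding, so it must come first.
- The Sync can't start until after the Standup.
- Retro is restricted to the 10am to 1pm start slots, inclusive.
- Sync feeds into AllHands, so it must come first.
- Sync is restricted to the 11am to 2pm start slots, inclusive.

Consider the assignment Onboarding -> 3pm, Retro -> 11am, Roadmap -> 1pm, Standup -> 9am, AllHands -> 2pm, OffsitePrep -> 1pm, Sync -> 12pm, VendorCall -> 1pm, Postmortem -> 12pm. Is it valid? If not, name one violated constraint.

Invalid. There are 2 rooms available.

Sync feeds into AllHands, so it must come first — holds.
There are 2 rooms available — violated.
The Sync can't start until after the Standup — holds.
Onboarding is only available from 10am onward — holds.
The Roadmap can't start until after the Postmortem — holds.
Roadmap feeds into Onboarding, so it must come first — holds.
Sync is restricted to the 11am to 2pm start slots, inclusive — holds.
Retro is restricted to the 10am to 1pm start slots, inclusive — holds.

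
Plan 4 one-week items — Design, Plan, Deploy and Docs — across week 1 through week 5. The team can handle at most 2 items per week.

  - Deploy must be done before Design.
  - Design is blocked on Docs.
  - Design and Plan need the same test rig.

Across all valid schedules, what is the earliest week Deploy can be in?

Downstream work caps Deploy at week 4.
Deploy at week 1 is achievable: Docs in week 1; Design in week 2; Plan in week 3; Deploy in week 1.

week 1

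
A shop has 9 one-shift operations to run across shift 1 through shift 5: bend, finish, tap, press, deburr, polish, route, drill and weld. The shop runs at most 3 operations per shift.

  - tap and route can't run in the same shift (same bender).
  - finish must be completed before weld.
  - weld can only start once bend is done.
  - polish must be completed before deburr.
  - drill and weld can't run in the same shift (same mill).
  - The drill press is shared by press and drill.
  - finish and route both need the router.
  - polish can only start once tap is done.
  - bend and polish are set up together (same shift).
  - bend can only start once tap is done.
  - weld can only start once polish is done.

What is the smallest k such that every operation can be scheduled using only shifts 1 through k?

3

The precedence chain requires at least 3 distinct shifts.
With at most 3 per shift and 9 operations, at least 3 shifts are needed.
3 works (last occupied shift: shift 3): for example tap in shift 1, polish in shift 2, route in shift 3, bend in shift 2, deburr in shift 3, finish in shift 1, press in shift 1, drill in shift 2, weld in shift 3.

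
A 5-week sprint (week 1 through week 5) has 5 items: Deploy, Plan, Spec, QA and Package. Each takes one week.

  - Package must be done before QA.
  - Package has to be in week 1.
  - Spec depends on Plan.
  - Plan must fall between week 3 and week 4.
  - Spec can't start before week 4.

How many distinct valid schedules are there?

Splitting on Deploy: it can be week 1 (12), week 2 (12), week 3 (12), week 4 (12), week 5 (12). Listing each branch's schedules as (Plan, Spec, QA, Package) by week number:
Deploy=week 1: (3,4,2,1) (3,4,3,1) (3,4,4,1) (3,4,5,1) (3,5,2,1) (3,5,3,1) (3,5,4,1) (3,5,5,1) (4,5,2,1) (4,5,3,1) (4,5,4,1) (4,5,5,1) — 12.
Deploy=week 2: (3,4,2,1) (3,4,3,1) (3,4,4,1) (3,4,5,1) (3,5,2,1) (3,5,3,1) (3,5,4,1) (3,5,5,1) (4,5,2,1) (4,5,3,1) (4,5,4,1) (4,5,5,1) — 12.
Deploy=week 3: (3,4,2,1) (3,4,3,1) (3,4,4,1) (3,4,5,1) (3,5,2,1) (3,5,3,1) (3,5,4,1) (3,5,5,1) (4,5,2,1) (4,5,3,1) (4,5,4,1) (4,5,5,1) — 12.
Deploy=week 4: (3,4,2,1) (3,4,3,1) (3,4,4,1) (3,4,5,1) (3,5,2,1) (3,5,3,1) (3,5,4,1) (3,5,5,1) (4,5,2,1) (4,5,3,1) (4,5,4,1) (4,5,5,1) — 12.
Deploy=week 5: (3,4,2,1) (3,4,3,1) (3,4,4,1) (3,4,5,1) (3,5,2,1) (3,5,3,1) (3,5,4,1) (3,5,5,1) (4,5,2,1) (4,5,3,1) (4,5,4,1) (4,5,5,1) — 12.
Summing: 12 + 12 + 12 + 12 + 12 = 60.

60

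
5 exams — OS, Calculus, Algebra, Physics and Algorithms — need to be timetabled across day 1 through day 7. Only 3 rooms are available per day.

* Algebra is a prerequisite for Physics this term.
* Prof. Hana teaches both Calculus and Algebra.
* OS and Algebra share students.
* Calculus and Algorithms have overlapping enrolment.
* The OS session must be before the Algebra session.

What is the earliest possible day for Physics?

day 3

Precedence pushes Physics to at least day 3.
Physics at day 3 is achievable: Algebra -> day 2; Algorithms -> day 2; Physics -> day 3; OS -> day 1; Calculus -> day 1.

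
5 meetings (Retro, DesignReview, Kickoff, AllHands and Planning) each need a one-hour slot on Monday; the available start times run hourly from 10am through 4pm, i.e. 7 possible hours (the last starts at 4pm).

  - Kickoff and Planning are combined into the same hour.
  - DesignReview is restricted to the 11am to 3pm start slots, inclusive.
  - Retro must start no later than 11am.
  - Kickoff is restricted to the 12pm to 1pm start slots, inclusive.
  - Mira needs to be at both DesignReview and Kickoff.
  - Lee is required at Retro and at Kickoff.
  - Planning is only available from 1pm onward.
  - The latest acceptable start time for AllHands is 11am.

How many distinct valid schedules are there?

Splitting on Retro: it can be 10am (8), 11am (8). Listing each branch's schedules as (DesignReview, Kickoff, AllHands, Planning):
Retro=10am: (11am,1pm,10am,1pm) (11am,1pm,11am,1pm) (12pm,1pm,10am,1pm) (12pm,1pm,11am,1pm) (2pm,1pm,10am,1pm) (2pm,1pm,11am,1pm) (3pm,1pm,10am,1pm) (3pm,1pm,11am,1pm) — 8.
Retro=11am: (11am,1pm,10am,1pm) (11am,1pm,11am,1pm) (12pm,1pm,10am,1pm) (12pm,1pm,11am,1pm) (2pm,1pm,10am,1pm) (2pm,1pm,11am,1pm) (3pm,1pm,10am,1pm) (3pm,1pm,11am,1pm) — 8.
Summing: 8 + 8 = 16.

16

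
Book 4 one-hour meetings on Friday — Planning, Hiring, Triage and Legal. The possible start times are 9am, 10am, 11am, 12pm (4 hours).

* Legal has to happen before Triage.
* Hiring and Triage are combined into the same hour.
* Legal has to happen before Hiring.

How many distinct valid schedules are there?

24

Splitting on Planning: it can be 9am (6), 10am (6), 11am (6), 12pm (6). Listing each branch's schedules as (Hiring, Triage, Legal):
Planning=9am: (10am,10am,9am) (11am,11am,9am) (11am,11am,10am) (12pm,12pm,9am) (12pm,12pm,10am) (12pm,12pm,11am) — 6.
Planning=10am: (10am,10am,9am) (11am,11am,9am) (11am,11am,10am) (12pm,12pm,9am) (12pm,12pm,10am) (12pm,12pm,11am) — 6.
Planning=11am: (10am,10am,9am) (11am,11am,9am) (11am,11am,10am) (12pm,12pm,9am) (12pm,12pm,10am) (12pm,12pm,11am) — 6.
Planning=12pm: (10am,10am,9am) (11am,11am,9am) (11am,11am,10am) (12pm,12pm,9am) (12pm,12pm,10am) (12pm,12pm,11am) — 6.
Summing: 6 + 6 + 6 + 6 = 24.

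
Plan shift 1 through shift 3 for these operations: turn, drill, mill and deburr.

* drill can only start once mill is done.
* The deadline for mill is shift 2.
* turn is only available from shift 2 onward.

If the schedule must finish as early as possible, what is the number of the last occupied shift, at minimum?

The precedence chain requires at least 2 distinct shifts.
2 works (last occupied shift: shift 2): for example mill in shift 1, deburr in shift 1, drill in shift 2, turn in shift 2.

shift 2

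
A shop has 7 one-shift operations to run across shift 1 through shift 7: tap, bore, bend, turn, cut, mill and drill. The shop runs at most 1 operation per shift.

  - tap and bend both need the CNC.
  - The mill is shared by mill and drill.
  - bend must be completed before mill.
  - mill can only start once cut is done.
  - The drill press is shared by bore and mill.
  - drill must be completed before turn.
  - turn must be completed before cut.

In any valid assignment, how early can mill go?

Precedence pushes mill to at least shift 4.
mill at shift 5 is achievable: tap -> shift 6; turn -> shift 2; bend -> shift 4; mill -> shift 5; cut -> shift 3; drill -> shift 1; bore -> shift 7.
Nothing earlier works — the conflict and capacity constraints rule out every shift before shift 5.

shift 5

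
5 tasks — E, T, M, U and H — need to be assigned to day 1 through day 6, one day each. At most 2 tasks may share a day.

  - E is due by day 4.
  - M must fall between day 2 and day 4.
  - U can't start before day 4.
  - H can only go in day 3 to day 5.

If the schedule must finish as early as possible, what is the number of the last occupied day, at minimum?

With at most 2 per day and 5 tasks, at least 3 days are needed.
U can't be placed before day 4, so the schedule must run through at least day 4.
4 works (last occupied day: day 4): for example U=day 4; T=day 1; H=day 3; E=day 1; M=day 2.

day 4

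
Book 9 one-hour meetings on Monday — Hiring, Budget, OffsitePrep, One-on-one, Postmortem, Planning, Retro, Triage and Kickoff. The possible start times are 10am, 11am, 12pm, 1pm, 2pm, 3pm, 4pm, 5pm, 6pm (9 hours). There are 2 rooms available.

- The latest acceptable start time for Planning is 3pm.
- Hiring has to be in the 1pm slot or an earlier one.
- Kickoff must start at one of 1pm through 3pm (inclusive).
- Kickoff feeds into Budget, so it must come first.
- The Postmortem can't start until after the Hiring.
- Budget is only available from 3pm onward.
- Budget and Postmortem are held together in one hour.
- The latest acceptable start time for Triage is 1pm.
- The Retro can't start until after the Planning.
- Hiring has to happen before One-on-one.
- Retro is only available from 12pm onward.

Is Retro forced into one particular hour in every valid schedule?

Retro can be 12pm (e.g. Postmortem in 3pm, Retro in 12pm, Kickoff in 1pm, Budget in 3pm, One-on-one in 11am, Triage in 10am, Planning in 11am, Hiring in 10am, OffsitePrep in 12pm) or 1pm (e.g. Retro in 1pm; Postmortem in 3pm; One-on-one in 11am; OffsitePrep in 12pm; Budget in 3pm; Planning in 11am; Kickoff in 1pm; Hiring in 10am; Triage in 10am).

No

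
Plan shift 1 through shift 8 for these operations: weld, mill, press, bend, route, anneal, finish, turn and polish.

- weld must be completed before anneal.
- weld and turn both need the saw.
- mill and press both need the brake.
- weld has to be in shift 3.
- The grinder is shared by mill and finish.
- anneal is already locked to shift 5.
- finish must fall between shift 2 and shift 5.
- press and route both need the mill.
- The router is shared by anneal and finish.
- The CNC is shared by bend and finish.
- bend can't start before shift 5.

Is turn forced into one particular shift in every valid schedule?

No

turn can be shift 1 (e.g. weld -> shift 3, anneal -> shift 5, mill -> shift 1, polish -> shift 1, turn -> shift 1, route -> shift 1, finish -> shift 2, press -> shift 2, bend -> shift 5) or shift 2 (e.g. finish -> shift 2; weld -> shift 3; turn -> shift 2; bend -> shift 5; mill -> shift 1; press -> shift 2; anneal -> shift 5; route -> shift 1; polish -> shift 1).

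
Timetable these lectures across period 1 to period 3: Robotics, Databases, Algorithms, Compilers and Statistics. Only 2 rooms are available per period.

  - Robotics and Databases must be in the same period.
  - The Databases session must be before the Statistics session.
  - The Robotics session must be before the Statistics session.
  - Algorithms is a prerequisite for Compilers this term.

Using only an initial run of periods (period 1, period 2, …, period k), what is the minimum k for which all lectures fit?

The precedence chain requires at least 2 distinct periods.
With at most 2 per period and 5 lectures, at least 3 periods are needed.
3 works (last occupied period: period 3): for example Compilers in period 3; Statistics in period 2; Algorithms in period 2; Robotics in period 1; Databases in period 1.

3 periods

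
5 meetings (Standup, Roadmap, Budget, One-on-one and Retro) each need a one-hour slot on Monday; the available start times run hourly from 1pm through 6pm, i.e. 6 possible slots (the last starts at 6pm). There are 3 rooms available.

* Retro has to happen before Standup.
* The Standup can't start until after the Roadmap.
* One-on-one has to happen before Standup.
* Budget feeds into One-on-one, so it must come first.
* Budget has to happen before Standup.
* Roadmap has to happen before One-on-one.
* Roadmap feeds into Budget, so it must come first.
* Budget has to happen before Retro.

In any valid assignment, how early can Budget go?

Precedence pushes Budget to at least 2pm; downstream work caps Budget at 4pm.
Budget at 2pm is achievable: One-on-one -> 3pm, Budget -> 2pm, Retro -> 3pm, Standup -> 4pm, Roadmap -> 1pm.

2pm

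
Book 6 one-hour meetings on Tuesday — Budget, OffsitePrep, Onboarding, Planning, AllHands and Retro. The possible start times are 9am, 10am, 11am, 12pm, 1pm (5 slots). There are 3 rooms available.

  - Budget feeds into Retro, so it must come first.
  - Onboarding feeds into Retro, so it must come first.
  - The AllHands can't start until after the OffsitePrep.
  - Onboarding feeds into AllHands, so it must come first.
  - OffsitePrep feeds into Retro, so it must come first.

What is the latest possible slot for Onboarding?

Downstream work caps Onboarding at 12pm.
Onboarding at 12pm is achievable: Retro -> 1pm; Onboarding -> 12pm; Planning -> 9am; Budget -> 9am; OffsitePrep -> 9am; AllHands -> 1pm.

12pm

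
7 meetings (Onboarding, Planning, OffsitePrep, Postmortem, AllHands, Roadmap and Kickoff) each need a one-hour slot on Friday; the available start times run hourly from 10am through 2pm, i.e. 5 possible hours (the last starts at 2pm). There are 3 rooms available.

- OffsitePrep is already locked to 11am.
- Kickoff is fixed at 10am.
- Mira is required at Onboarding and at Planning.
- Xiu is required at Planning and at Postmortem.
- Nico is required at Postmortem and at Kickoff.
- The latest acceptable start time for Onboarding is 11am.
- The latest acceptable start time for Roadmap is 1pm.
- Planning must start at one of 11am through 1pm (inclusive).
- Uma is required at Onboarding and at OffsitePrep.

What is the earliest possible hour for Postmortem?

Postmortem at 11am is achievable: Postmortem=11am, Planning=12pm, Onboarding=10am, OffsitePrep=11am, AllHands=11am, Roadmap=10am, Kickoff=10am.
Nothing earlier works — the conflict and capacity constraints rule out every hour before 11am.

11am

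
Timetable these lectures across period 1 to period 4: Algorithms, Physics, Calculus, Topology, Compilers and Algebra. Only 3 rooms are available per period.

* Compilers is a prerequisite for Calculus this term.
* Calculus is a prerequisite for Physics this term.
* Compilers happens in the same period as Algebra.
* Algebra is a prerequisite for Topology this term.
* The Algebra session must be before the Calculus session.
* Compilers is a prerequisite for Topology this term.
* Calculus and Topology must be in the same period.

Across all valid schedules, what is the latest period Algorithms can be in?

period 4

Algorithms at period 4 is achievable: Calculus -> period 2, Physics -> period 3, Topology -> period 2, Algebra -> period 1, Algorithms -> period 4, Compilers -> period 1.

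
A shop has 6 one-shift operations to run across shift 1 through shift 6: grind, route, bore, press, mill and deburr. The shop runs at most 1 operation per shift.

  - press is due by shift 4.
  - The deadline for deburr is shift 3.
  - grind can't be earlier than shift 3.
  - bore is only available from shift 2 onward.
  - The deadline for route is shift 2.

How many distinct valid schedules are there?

Splitting on grind: it can be shift 3 (4), shift 4 (8), shift 5 (15), shift 6 (15). Listing each branch's schedules as (route, bore, press, mill, deburr) by shift number:
grind=shift 3: (1,5,4,6,2) (1,6,4,5,2) (2,5,4,6,1) (2,6,4,5,1) — 4.
grind=shift 4: (1,5,2,6,3) (1,5,3,6,2) (1,6,2,5,3) (1,6,3,5,2) (2,5,1,6,3) (2,5,3,6,1) (2,6,1,5,3) (2,6,3,5,1) — 8.
grind=shift 5: (1,2,4,6,3) (1,3,4,6,2) (1,4,2,6,3) (1,4,3,6,2) (1,6,2,4,3) (1,6,3,4,2) (1,6,4,2,3) (1,6,4,3,2) (2,3,4,6,1) (2,4,1,6,3) (2,4,3,6,1) (2,6,1,4,3) (2,6,3,4,1) (2,6,4,1,3) (2,6,4,3,1) — 15.
grind=shift 6: (1,2,4,5,3) (1,3,4,5,2) (1,4,2,5,3) (1,4,3,5,2) (1,5,2,4,3) (1,5,3,4,2) (1,5,4,2,3) (1,5,4,3,2) (2,3,4,5,1) (2,4,1,5,3) (2,4,3,5,1) (2,5,1,4,3) (2,5,3,4,1) (2,5,4,1,3) (2,5,4,3,1) — 15.
Summing: 4 + 8 + 15 + 15 = 42.

42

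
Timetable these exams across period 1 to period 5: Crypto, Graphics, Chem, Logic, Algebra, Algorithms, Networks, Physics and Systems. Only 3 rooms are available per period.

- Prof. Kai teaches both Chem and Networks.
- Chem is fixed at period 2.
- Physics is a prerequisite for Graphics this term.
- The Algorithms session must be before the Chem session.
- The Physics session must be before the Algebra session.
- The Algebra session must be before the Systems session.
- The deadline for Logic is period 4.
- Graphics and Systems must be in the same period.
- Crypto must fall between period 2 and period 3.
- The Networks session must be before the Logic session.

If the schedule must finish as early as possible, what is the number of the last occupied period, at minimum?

period 3

The precedence chain requires at least 3 distinct periods.
With at most 3 per period and 9 exams, at least 3 periods are needed.
3 works (last occupied period: period 3): for example Physics in period 1; Algorithms in period 1; Systems in period 3; Chem in period 2; Networks in period 1; Algebra in period 2; Crypto in period 2; Graphics in period 3; Logic in period 3.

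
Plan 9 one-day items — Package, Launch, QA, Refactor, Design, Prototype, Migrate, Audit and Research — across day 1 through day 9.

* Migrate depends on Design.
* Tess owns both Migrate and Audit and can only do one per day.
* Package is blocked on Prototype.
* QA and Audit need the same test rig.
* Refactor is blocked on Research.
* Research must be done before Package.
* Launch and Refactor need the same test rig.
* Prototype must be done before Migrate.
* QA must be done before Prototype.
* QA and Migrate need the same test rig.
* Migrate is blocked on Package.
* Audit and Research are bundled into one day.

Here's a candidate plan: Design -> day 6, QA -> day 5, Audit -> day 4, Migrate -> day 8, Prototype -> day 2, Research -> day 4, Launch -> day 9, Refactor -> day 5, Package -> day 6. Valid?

Migrate is blocked on Package — holds.
Tess owns both Migrate and Audit and can only do one per day — holds.
Launch and Refactor need the same test rig — holds.
QA and Migrate need the same test rig — holds.
Audit and Research are bundled into one day — holds.
QA and Audit need the same test rig — holds.
Prototype must be done before Migrate — holds.
Research must be done before Package — holds.
QA must be done before Prototype — violated.
Refactor is blocked on Research — holds.
Migrate depends on Design — holds.
Package is blocked on Prototype — holds.

No — it violates: QA must be done before Prototype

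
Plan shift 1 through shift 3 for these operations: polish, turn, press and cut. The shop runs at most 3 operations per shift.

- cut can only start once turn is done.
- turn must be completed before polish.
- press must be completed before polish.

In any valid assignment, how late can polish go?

shift 3

Precedence pushes polish to at least shift 2.
polish at shift 3 is achievable: press=shift 1; turn=shift 1; cut=shift 2; polish=shift 3.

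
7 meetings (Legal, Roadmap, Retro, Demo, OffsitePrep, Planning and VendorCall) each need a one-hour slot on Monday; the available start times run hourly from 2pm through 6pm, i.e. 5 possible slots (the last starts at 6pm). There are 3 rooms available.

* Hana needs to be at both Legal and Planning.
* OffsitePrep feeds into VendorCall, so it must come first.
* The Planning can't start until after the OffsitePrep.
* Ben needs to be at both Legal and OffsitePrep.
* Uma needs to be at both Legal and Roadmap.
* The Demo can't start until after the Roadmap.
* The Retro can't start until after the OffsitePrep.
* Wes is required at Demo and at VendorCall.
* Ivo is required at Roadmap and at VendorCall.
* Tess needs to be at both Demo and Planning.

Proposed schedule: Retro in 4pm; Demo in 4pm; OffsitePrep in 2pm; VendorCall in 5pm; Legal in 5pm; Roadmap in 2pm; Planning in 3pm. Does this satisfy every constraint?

The Retro can't start until after the OffsitePrep — holds.
The Demo can't start until after the Roadmap — holds.
The Planning can't start until after the OffsitePrep — holds.
Tess needs to be at both Demo and Planning — holds.
OffsitePrep feeds into VendorCall, so it must come first — holds.
There are 3 rooms available — holds.
Ivo is required at Roadmap and at VendorCall — holds.
Hana needs to be at both Legal and Planning — holds.
Ben needs to be at both Legal and OffsitePrep — holds.
Wes is required at Demo and at VendorCall — holds.
Uma needs to be at both Legal and Roadmap — holds.

Yes, all constraints hold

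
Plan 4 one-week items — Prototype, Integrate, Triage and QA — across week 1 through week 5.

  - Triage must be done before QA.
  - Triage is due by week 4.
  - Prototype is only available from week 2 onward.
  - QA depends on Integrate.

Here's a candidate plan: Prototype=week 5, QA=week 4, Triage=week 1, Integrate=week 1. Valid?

Yes

Triage must be done before QA — holds.
QA depends on Integrate — holds.
Prototype is only available from week 2 onward — holds.
Triage is due by week 4 — holds.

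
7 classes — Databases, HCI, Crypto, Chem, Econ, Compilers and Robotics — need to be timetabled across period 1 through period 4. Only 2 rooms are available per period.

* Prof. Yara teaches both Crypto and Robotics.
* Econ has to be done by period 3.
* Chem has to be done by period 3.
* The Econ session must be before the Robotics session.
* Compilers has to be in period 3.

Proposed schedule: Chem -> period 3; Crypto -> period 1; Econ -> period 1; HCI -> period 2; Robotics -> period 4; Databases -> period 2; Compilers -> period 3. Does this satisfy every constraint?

Yes

The Econ session must be before the Robotics session — holds.
Chem has to be done by period 3 — holds.
Prof. Yara teaches both Crypto and Robotics — holds.
Only 2 rooms are available per period — holds.
Econ has to be done by period 3 — holds.
Compilers has to be in period 3 — holds.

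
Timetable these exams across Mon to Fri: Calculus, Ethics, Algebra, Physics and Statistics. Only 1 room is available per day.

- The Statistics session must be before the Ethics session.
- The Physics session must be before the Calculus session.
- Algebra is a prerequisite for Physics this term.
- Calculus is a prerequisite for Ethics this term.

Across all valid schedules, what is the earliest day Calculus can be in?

Precedence pushes Calculus to at least Wed; downstream work caps Calculus at Thu.
Calculus at Wed is achievable: Statistics=Thu, Ethics=Fri, Calculus=Wed, Physics=Tue, Algebra=Mon.

Wed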